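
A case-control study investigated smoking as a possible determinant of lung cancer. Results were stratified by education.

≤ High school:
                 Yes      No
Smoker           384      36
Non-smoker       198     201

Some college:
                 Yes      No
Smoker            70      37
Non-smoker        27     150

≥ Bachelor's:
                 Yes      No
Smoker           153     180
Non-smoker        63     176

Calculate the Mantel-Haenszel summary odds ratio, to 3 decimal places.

OR_MH = Σ(aᵢdᵢ/nᵢ) / Σ(bᵢcᵢ/nᵢ), where nᵢ is the stratum total.
Stratum 1 (≤ High school): n = 819; a·d/n = 384·201/819 = 94.2418; b·c/n = 36·198/819 = 8.7033
Stratum 2 (Some college): n = 284; a·d/n = 70·150/284 = 36.9718; b·c/n = 37·27/284 = 3.5176
Stratum 3 (≥ Bachelor's): n = 572; a·d/n = 153·176/572 = 47.0769; b·c/n = 180·63/572 = 19.8252
OR_MH = (94.2418 + 36.9718 + 47.0769) / (8.7033 + 3.5176 + 19.8252) = 178.2905 / 32.0461 = 5.56357

5.564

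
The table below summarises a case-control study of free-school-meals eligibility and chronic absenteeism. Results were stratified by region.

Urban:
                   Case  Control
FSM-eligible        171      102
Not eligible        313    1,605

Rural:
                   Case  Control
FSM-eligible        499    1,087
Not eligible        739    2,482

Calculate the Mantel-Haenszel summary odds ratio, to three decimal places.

OR_MH = Σ(aᵢdᵢ/nᵢ) / Σ(bᵢcᵢ/nᵢ), where nᵢ is the stratum total.
Stratum 1 (Urban): n = 2191; a·d/n = 171·1605/2191 = 125.2647; b·c/n = 102·313/2191 = 14.5714
Stratum 2 (Rural): n = 4807; a·d/n = 499·2482/4807 = 257.6488; b·c/n = 1087·739/4807 = 167.1090
OR_MH = (125.2647 + 257.6488) / (14.5714 + 167.1090) = 382.9136 / 181.6804 = 2.10762

2.108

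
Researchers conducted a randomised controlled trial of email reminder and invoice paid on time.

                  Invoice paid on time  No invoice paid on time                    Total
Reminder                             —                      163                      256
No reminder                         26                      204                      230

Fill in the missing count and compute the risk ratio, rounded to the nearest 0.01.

The missing cell is in the exposed row: 256 − 163 = 93.
So a = 93, b = 163, c = 26, d = 204.
RR = [a/(a+b)] / [c/(c+d)] = (93/256) / (26/230) = 0.36328/0.11304 = 3.21364

3.21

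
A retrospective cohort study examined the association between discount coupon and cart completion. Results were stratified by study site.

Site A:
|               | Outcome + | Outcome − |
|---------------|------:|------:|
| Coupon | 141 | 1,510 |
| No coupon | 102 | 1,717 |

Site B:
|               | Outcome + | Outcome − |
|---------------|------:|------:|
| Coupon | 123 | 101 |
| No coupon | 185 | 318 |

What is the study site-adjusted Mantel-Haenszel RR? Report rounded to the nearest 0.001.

1.507

RR_MH = Σ(aᵢ·n₀ᵢ/nᵢ) / Σ(cᵢ·n₁ᵢ/nᵢ), with n₁ᵢ = aᵢ+bᵢ (exposed), n₀ᵢ = cᵢ+dᵢ (unexposed), nᵢ = n₁ᵢ+n₀ᵢ.
Stratum 1 (Site A): n₁ = 1651, n₀ = 1819, n = 3470; a·n₀/n = 141·1819/3470 = 73.9133; c·n₁/n = 102·1651/3470 = 48.5308
Stratum 2 (Site B): n₁ = 224, n₀ = 503, n = 727; a·n₀/n = 123·503/727 = 85.1018; c·n₁/n = 185·224/727 = 57.0014
RR_MH = (73.9133 + 85.1018) / (48.5308 + 57.0014) = 159.0150 / 105.5322 = 1.50679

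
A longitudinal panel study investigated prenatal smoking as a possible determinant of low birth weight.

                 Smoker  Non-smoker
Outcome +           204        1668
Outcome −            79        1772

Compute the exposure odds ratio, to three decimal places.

Reading the table with exposure as columns: a = 204 (Smoker, case), b = 79 (Smoker, non-case), c = 1668 (Non-smoker, case), d = 1772.
OR = (a·d)/(b·c) = (204 × 1772) / (79 × 1668) = 361488 / 131772 = 2.74328
The odds of low birth weight are about 2.74 times as high in the smoker group.

2.743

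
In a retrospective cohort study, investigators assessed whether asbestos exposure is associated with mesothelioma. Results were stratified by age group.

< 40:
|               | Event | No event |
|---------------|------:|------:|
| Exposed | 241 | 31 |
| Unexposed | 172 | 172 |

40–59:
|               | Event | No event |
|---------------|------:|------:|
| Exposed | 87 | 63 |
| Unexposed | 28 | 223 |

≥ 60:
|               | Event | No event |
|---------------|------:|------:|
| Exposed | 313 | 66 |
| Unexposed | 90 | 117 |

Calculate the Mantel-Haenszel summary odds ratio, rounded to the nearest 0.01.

OR_MH = Σ(aᵢdᵢ/nᵢ) / Σ(bᵢcᵢ/nᵢ), where nᵢ is the stratum total.
Stratum 1 (< 40): n = 616; a·d/n = 241·172/616 = 67.2922; b·c/n = 31·172/616 = 8.6558
Stratum 2 (40–59): n = 401; a·d/n = 87·223/401 = 48.3815; b·c/n = 63·28/401 = 4.3990
Stratum 3 (≥ 60): n = 586; a·d/n = 313·117/586 = 62.4932; b·c/n = 66·90/586 = 10.1365
OR_MH = (67.2922 + 48.3815 + 62.4932) / (8.6558 + 4.3990 + 10.1365) = 178.1669 / 23.1914 = 7.68247

7.68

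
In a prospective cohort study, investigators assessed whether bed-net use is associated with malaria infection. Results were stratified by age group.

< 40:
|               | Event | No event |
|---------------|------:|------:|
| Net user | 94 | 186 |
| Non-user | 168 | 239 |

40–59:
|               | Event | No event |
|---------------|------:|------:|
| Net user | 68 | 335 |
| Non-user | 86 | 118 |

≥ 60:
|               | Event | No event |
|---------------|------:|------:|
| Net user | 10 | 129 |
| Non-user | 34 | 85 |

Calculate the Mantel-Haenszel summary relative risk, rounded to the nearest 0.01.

RR_MH = Σ(aᵢ·n₀ᵢ/nᵢ) / Σ(cᵢ·n₁ᵢ/nᵢ), with n₁ᵢ = aᵢ+bᵢ (exposed), n₀ᵢ = cᵢ+dᵢ (unexposed), nᵢ = n₁ᵢ+n₀ᵢ.
Stratum 1 (< 40): n₁ = 280, n₀ = 407, n = 687; a·n₀/n = 94·407/687 = 55.6885; c·n₁/n = 168·280/687 = 68.4716
Stratum 2 (40–59): n₁ = 403, n₀ = 204, n = 607; a·n₀/n = 68·204/607 = 22.8534; c·n₁/n = 86·403/607 = 57.0972
Stratum 3 (≥ 60): n₁ = 139, n₀ = 119, n = 258; a·n₀/n = 10·119/258 = 4.6124; c·n₁/n = 34·139/258 = 18.3178
RR_MH = (55.6885 + 22.8534 + 4.6124) / (68.4716 + 57.0972 + 18.3178) = 83.1543 / 143.8866 = 0.57792

0.58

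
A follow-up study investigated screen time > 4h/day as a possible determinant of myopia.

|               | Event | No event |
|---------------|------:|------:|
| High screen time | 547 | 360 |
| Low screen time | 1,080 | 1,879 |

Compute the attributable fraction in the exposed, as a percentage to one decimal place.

Cells: a = 547, b = 360, c = 1080, d = 1879.
Risk in exposed = 547/907 = 0.60309; risk in unexposed = 1080/2959 = 0.36499.
RR = 0.60309/0.36499 = 1.65235
AR% = (RR − 1)/RR × 100 = (1.65235 − 1)/1.65235 × 100 = 39.4800%

39.5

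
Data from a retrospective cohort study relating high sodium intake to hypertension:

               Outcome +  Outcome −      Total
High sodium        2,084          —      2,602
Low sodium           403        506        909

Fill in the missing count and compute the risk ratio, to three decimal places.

The missing cell is in the exposed row: 2602 − 2084 = 518.
So a = 2084, b = 518, c = 403, d = 506.
RR = [a/(a+b)] / [c/(c+d)] = (2084/2602) / (403/909) = 0.80092/0.44334 = 1.80655

1.807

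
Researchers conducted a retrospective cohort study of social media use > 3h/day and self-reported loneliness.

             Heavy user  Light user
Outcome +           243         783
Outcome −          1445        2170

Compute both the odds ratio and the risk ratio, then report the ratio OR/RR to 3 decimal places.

Reading the table with exposure as columns: a = 243 (Heavy user, case), b = 1445 (Heavy user, non-case), c = 783 (Light user, case), d = 2170.
OR = (243·2170)/(1445·783) = 527310/1131435 = 0.46605
Risk in exposed = 243/1688 = 0.14396; risk in unexposed = 783/2953 = 0.26515; RR = 0.54292
OR/RR = 0.46605 / 0.54292 = 0.85842
The outcome is not rare, so the OR lies further from 1 than the RR.

0.858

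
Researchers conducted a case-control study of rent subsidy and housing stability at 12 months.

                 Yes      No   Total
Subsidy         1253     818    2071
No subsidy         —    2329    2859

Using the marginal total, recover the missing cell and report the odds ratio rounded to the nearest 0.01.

The missing cell is in the unexposed row: 2859 − 2329 = 530.
So a = 1253, b = 818, c = 530, d = 2329.
OR = (a·d)/(b·c) = (1253 × 2329) / (818 × 530) = 2918237 / 433540 = 6.73118

6.73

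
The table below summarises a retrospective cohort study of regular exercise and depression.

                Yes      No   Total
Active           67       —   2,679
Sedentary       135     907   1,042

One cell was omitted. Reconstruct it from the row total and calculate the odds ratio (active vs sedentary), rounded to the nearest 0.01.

0.17

The missing cell is in the exposed row: 2679 − 67 = 2612.
So a = 67, b = 2612, c = 135, d = 907.
OR = (a·d)/(b·c) = (67 × 907) / (2612 × 135) = 60769 / 352620 = 0.17234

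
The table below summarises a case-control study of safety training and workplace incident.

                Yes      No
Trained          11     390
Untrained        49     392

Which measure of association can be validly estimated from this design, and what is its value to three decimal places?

0.226

Cells: a = 11, b = 390, c = 49, d = 392.
This is a case-control study: participants were sampled on outcome status, so risks in the source population cannot be estimated directly — relative risk is not valid here. The odds ratio is the appropriate measure.
OR = (a·d)/(b·c) = (11 × 392) / (390 × 49) = 4312 / 19110 = 0.22564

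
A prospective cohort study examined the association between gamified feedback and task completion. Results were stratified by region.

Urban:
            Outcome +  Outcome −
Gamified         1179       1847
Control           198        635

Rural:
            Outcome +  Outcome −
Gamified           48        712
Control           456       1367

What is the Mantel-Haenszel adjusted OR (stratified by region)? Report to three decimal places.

0.995

OR_MH = Σ(aᵢdᵢ/nᵢ) / Σ(bᵢcᵢ/nᵢ), where nᵢ is the stratum total.
Stratum 1 (Urban): n = 3859; a·d/n = 1179·635/3859 = 194.0049; b·c/n = 1847·198/3859 = 94.7670
Stratum 2 (Rural): n = 2583; a·d/n = 48·1367/2583 = 25.4030; b·c/n = 712·456/2583 = 125.6957
OR_MH = (194.0049 + 25.4030) / (94.7670 + 125.6957) = 219.4079 / 220.4627 = 0.99522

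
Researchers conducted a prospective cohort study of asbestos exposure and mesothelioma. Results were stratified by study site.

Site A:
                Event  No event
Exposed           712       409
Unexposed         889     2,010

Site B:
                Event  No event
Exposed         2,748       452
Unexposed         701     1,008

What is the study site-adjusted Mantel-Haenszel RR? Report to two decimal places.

2.09

RR_MH = Σ(aᵢ·n₀ᵢ/nᵢ) / Σ(cᵢ·n₁ᵢ/nᵢ), with n₁ᵢ = aᵢ+bᵢ (exposed), n₀ᵢ = cᵢ+dᵢ (unexposed), nᵢ = n₁ᵢ+n₀ᵢ.
Stratum 1 (Site A): n₁ = 1121, n₀ = 2899, n = 4020; a·n₀/n = 712·2899/4020 = 513.4547; c·n₁/n = 889·1121/4020 = 247.9027
Stratum 2 (Site B): n₁ = 3200, n₀ = 1709, n = 4909; a·n₀/n = 2748·1709/4909 = 956.6779; c·n₁/n = 701·3200/4909 = 456.9566
RR_MH = (513.4547 + 956.6779) / (247.9027 + 456.9566) = 1470.1327 / 704.8593 = 2.08571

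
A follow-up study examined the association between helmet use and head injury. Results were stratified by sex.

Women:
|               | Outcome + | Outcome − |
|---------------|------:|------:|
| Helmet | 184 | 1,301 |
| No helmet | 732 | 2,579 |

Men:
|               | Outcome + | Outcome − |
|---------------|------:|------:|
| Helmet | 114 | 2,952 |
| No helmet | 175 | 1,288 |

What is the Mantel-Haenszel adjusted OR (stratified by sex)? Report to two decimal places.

OR_MH = Σ(aᵢdᵢ/nᵢ) / Σ(bᵢcᵢ/nᵢ), where nᵢ is the stratum total.
Stratum 1 (Women): n = 4796; a·d/n = 184·2579/4796 = 98.9441; b·c/n = 1301·732/4796 = 198.5680
Stratum 2 (Men): n = 4529; a·d/n = 114·1288/4529 = 32.4204; b·c/n = 2952·175/4529 = 114.0649
OR_MH = (98.9441 + 32.4204) / (198.5680 + 114.0649) = 131.3645 / 312.6329 = 0.42019

0.42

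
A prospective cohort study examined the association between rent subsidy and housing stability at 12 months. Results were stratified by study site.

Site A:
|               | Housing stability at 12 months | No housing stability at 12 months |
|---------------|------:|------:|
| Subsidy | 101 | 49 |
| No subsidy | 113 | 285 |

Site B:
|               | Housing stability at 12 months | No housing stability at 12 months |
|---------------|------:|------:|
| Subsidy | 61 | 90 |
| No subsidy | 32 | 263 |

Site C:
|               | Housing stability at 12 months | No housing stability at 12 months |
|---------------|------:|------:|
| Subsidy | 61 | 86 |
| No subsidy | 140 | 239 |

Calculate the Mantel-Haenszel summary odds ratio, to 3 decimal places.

2.946

OR_MH = Σ(aᵢdᵢ/nᵢ) / Σ(bᵢcᵢ/nᵢ), where nᵢ is the stratum total.
Stratum 1 (Site A): n = 548; a·d/n = 101·285/548 = 52.5274; b·c/n = 49·113/548 = 10.1040
Stratum 2 (Site B): n = 446; a·d/n = 61·263/446 = 35.9709; b·c/n = 90·32/446 = 6.4574
Stratum 3 (Site C): n = 526; a·d/n = 61·239/526 = 27.7167; b·c/n = 86·140/526 = 22.8897
OR_MH = (52.5274 + 35.9709 + 27.7167) / (10.1040 + 6.4574 + 22.8897) = 116.2150 / 39.4511 = 2.94579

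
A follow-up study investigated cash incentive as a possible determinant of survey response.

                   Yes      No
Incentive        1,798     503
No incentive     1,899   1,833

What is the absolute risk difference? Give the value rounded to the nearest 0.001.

Cells: a = 1798, b = 503, c = 1899, d = 1833.
Risk in exposed = 1798/2301 = 0.781399; risk in unexposed = 1899/3732 = 0.508842.
Risk difference = 0.781399 − 0.508842 = 0.272557

0.273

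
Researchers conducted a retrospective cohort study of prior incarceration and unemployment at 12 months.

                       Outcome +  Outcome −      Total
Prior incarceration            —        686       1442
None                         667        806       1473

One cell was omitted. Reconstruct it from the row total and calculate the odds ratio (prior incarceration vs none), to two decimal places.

The missing cell is in the exposed row: 1442 − 686 = 756.
So a = 756, b = 686, c = 667, d = 806.
OR = (a·d)/(b·c) = (756 × 806) / (686 × 667) = 609336 / 457562 = 1.33170

1.33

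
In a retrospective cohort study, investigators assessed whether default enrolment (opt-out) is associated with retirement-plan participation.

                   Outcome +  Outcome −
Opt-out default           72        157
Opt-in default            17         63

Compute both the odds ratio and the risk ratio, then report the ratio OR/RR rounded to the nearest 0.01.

Cells: a = 72, b = 157, c = 17, d = 63.
OR = (72·63)/(157·17) = 4536/2669 = 1.69951
Risk in exposed = 72/229 = 0.31441; risk in unexposed = 17/80 = 0.21250; RR = 1.47958
OR/RR = 1.69951 / 1.47958 = 1.14865
The outcome is not rare, so the OR lies further from 1 than the RR.

1.15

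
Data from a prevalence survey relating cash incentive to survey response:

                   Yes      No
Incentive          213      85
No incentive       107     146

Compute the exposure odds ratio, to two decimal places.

Cells: a = 213, b = 85, c = 107, d = 146.
OR = (a·d)/(b·c) = (213 × 146) / (85 × 107) = 31098 / 9095 = 3.41924
The odds of survey response are about 3.42 times as high in the incentive group.

3.42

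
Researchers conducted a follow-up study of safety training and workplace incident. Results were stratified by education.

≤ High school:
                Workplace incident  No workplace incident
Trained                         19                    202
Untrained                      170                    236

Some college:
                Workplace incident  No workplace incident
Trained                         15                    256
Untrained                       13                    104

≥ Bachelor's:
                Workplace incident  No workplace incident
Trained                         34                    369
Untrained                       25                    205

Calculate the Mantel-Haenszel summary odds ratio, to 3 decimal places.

OR_MH = Σ(aᵢdᵢ/nᵢ) / Σ(bᵢcᵢ/nᵢ), where nᵢ is the stratum total.
Stratum 1 (≤ High school): n = 627; a·d/n = 19·236/627 = 7.1515; b·c/n = 202·170/627 = 54.7687
Stratum 2 (Some college): n = 388; a·d/n = 15·104/388 = 4.0206; b·c/n = 256·13/388 = 8.5773
Stratum 3 (≥ Bachelor's): n = 633; a·d/n = 34·205/633 = 11.0111; b·c/n = 369·25/633 = 14.5735
OR_MH = (7.1515 + 4.0206 + 11.0111) / (54.7687 + 8.5773 + 14.5735) = 22.1832 / 77.9195 = 0.28469

0.285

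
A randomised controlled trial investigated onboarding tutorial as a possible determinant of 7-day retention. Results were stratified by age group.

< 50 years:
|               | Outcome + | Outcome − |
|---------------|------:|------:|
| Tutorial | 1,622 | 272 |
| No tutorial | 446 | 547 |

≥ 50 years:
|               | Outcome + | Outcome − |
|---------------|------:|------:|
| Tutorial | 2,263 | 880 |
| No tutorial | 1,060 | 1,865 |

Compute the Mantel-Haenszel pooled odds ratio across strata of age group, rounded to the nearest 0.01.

OR_MH = Σ(aᵢdᵢ/nᵢ) / Σ(bᵢcᵢ/nᵢ), where nᵢ is the stratum total.
Stratum 1 (< 50 years): n = 2887; a·d/n = 1622·547/2887 = 307.3204; b·c/n = 272·446/2887 = 42.0201
Stratum 2 (≥ 50 years): n = 6068; a·d/n = 2263·1865/6068 = 695.5331; b·c/n = 880·1060/6068 = 153.7245
OR_MH = (307.3204 + 695.5331) / (42.0201 + 153.7245) = 1002.8535 / 195.7445 = 5.12328

5.12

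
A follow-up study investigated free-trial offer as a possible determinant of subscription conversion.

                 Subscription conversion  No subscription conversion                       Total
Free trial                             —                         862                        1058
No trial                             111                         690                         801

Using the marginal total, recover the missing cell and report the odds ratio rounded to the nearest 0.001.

1.413

The missing cell is in the exposed row: 1058 − 862 = 196.
So a = 196, b = 862, c = 111, d = 690.
OR = (a·d)/(b·c) = (196 × 690) / (862 × 111) = 135240 / 95682 = 1.41343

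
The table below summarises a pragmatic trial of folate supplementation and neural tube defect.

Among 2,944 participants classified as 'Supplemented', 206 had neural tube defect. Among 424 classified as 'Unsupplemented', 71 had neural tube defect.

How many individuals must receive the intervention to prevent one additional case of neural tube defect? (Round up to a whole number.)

Risk in treated group = 206/2944 = 0.06997; risk in control = 71/424 = 0.16745.
Absolute risk reduction = 0.16745 − 0.06997 = 0.09748
NNT = 1 / ARR = 1 / 0.09748 = 10.259 → round up → 11

11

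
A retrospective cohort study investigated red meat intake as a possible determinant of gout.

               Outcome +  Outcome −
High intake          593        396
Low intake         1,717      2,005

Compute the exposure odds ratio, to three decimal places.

Cells: a = 593, b = 396, c = 1717, d = 2005.
OR = (a·d)/(b·c) = (593 × 2005) / (396 × 1717) = 1188965 / 679932 = 1.74865
The odds of gout are about 1.75 times as high in the high intake group.

1.749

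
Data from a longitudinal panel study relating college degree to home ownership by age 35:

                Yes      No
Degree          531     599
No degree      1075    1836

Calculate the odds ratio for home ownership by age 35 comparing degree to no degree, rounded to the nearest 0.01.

Cells: a = 531, b = 599, c = 1075, d = 1836.
OR = (a·d)/(b·c) = (531 × 1836) / (599 × 1075) = 974916 / 643925 = 1.51402
The odds of home ownership by age 35 are about 1.51 times as high in the degree group.

1.51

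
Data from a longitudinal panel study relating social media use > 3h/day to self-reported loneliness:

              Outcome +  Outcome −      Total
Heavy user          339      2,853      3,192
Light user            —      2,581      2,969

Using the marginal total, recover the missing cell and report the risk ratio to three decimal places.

The missing cell is in the unexposed row: 2969 − 2581 = 388.
So a = 339, b = 2853, c = 388, d = 2581.
RR = [a/(a+b)] / [c/(c+d)] = (339/3192) / (388/2969) = 0.10620/0.13068 = 0.81267

0.813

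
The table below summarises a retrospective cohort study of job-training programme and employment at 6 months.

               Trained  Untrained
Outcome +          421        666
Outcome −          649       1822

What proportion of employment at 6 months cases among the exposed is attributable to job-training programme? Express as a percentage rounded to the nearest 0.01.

31.97

Reading the table with exposure as columns: a = 421 (Trained, case), b = 649 (Trained, non-case), c = 666 (Untrained, case), d = 1822.
Risk in exposed = 421/1070 = 0.39346; risk in unexposed = 666/2488 = 0.26768.
RR = 0.39346/0.26768 = 1.46985
AR% = (RR − 1)/RR × 100 = (1.46985 − 1)/1.46985 × 100 = 31.9661%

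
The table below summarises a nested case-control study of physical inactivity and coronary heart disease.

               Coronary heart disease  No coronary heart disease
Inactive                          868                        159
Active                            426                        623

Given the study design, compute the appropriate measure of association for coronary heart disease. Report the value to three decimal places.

7.984

Cells: a = 868, b = 159, c = 426, d = 623.
This is a nested case-control study: participants were sampled on outcome status, so risks in the source population cannot be estimated directly — relative risk is not valid here. The odds ratio is the appropriate measure.
OR = (a·d)/(b·c) = (868 × 623) / (159 × 426) = 540764 / 67734 = 7.98364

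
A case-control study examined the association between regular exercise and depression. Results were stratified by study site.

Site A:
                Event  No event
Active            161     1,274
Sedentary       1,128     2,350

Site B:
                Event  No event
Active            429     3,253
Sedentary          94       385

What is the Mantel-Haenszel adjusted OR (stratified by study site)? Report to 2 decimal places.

OR_MH = Σ(aᵢdᵢ/nᵢ) / Σ(bᵢcᵢ/nᵢ), where nᵢ is the stratum total.
Stratum 1 (Site A): n = 4913; a·d/n = 161·2350/4913 = 77.0100; b·c/n = 1274·1128/4913 = 292.5040
Stratum 2 (Site B): n = 4161; a·d/n = 429·385/4161 = 39.6936; b·c/n = 3253·94/4161 = 73.4876
OR_MH = (77.0100 + 39.6936) / (292.5040 + 73.4876) = 116.7036 / 365.9916 = 0.31887

0.32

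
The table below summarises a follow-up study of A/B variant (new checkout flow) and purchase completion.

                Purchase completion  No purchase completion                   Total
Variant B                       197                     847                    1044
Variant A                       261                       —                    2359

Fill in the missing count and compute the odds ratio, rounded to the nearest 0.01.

The missing cell is in the unexposed row: 2359 − 261 = 2098.
So a = 197, b = 847, c = 261, d = 2098.
OR = (a·d)/(b·c) = (197 × 2098) / (847 × 261) = 413306 / 221067 = 1.86960

1.87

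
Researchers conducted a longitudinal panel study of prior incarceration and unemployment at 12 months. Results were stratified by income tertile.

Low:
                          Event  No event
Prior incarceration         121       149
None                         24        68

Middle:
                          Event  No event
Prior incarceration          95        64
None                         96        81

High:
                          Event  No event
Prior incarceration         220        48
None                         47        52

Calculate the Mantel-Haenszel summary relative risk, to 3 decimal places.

RR_MH = Σ(aᵢ·n₀ᵢ/nᵢ) / Σ(cᵢ·n₁ᵢ/nᵢ), with n₁ᵢ = aᵢ+bᵢ (exposed), n₀ᵢ = cᵢ+dᵢ (unexposed), nᵢ = n₁ᵢ+n₀ᵢ.
Stratum 1 (Low): n₁ = 270, n₀ = 92, n = 362; a·n₀/n = 121·92/362 = 30.7514; c·n₁/n = 24·270/362 = 17.9006
Stratum 2 (Middle): n₁ = 159, n₀ = 177, n = 336; a·n₀/n = 95·177/336 = 50.0446; c·n₁/n = 96·159/336 = 45.4286
Stratum 3 (High): n₁ = 268, n₀ = 99, n = 367; a·n₀/n = 220·99/367 = 59.3460; c·n₁/n = 47·268/367 = 34.3215
RR_MH = (30.7514 + 50.0446 + 59.3460) / (17.9006 + 45.4286 + 34.3215) = 140.1421 / 97.6506 = 1.43514

1.435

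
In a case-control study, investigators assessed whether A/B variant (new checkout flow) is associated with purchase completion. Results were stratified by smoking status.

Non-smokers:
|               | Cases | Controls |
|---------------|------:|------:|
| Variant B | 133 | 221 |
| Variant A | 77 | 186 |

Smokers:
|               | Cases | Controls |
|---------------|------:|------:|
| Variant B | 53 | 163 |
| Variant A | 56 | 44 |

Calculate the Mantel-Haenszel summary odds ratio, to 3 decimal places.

OR_MH = Σ(aᵢdᵢ/nᵢ) / Σ(bᵢcᵢ/nᵢ), where nᵢ is the stratum total.
Stratum 1 (Non-smokers): n = 617; a·d/n = 133·186/617 = 40.0940; b·c/n = 221·77/617 = 27.5802
Stratum 2 (Smokers): n = 316; a·d/n = 53·44/316 = 7.3797; b·c/n = 163·56/316 = 28.8861
OR_MH = (40.0940 + 7.3797) / (27.5802 + 28.8861) = 47.4738 / 56.4663 = 0.84074

0.841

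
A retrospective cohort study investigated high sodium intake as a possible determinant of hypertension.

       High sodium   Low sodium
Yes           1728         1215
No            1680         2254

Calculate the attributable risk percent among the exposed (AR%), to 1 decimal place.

30.9

Reading the table with exposure as columns: a = 1728 (High sodium, case), b = 1680 (High sodium, non-case), c = 1215 (Low sodium, case), d = 2254.
Risk in exposed = 1728/3408 = 0.50704; risk in unexposed = 1215/3469 = 0.35025.
RR = 0.50704/0.35025 = 1.44768
AR% = (RR − 1)/RR × 100 = (1.44768 − 1)/1.44768 × 100 = 30.9239%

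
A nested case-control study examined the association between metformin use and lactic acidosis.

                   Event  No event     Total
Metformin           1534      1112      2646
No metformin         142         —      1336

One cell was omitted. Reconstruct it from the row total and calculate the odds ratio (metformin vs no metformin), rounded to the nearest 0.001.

The missing cell is in the unexposed row: 1336 − 142 = 1194.
So a = 1534, b = 1112, c = 142, d = 1194.
OR = (a·d)/(b·c) = (1534 × 1194) / (1112 × 142) = 1831596 / 157904 = 11.59943

11.599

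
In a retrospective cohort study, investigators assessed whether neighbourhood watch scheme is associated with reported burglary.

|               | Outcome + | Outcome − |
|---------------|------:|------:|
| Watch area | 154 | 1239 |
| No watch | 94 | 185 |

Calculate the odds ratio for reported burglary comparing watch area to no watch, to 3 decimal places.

0.245

Cells: a = 154, b = 1239, c = 94, d = 185.
OR = (a·d)/(b·c) = (154 × 185) / (1239 × 94) = 28490 / 116466 = 0.24462
Exposure is associated with lower odds of reported burglary (OR = 0.24 < 1).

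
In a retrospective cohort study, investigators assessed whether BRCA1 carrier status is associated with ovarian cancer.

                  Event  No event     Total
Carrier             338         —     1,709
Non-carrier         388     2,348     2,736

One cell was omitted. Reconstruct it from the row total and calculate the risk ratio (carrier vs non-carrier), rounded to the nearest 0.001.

The missing cell is in the exposed row: 1709 − 338 = 1371.
So a = 338, b = 1371, c = 388, d = 2348.
RR = [a/(a+b)] / [c/(c+d)] = (338/1709) / (388/2736) = 0.19778/0.14181 = 1.39463

1.395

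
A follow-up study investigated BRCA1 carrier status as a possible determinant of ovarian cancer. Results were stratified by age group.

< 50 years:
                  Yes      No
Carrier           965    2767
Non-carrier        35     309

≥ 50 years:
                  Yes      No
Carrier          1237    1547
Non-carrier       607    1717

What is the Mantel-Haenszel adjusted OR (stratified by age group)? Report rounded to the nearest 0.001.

OR_MH = Σ(aᵢdᵢ/nᵢ) / Σ(bᵢcᵢ/nᵢ), where nᵢ is the stratum total.
Stratum 1 (< 50 years): n = 4076; a·d/n = 965·309/4076 = 73.1563; b·c/n = 2767·35/4076 = 23.7598
Stratum 2 (≥ 50 years): n = 5108; a·d/n = 1237·1717/5108 = 415.8044; b·c/n = 1547·607/5108 = 183.8350
OR_MH = (73.1563 + 415.8044) / (23.7598 + 183.8350) = 488.9607 / 207.5948 = 2.35536

2.355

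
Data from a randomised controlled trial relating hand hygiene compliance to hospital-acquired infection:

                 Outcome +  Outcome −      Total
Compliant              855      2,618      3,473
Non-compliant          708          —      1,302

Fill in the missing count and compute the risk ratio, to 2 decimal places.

The missing cell is in the unexposed row: 1302 − 708 = 594.
So a = 855, b = 2618, c = 708, d = 594.
RR = [a/(a+b)] / [c/(c+d)] = (855/3473) / (708/1302) = 0.24618/0.54378 = 0.45273

0.45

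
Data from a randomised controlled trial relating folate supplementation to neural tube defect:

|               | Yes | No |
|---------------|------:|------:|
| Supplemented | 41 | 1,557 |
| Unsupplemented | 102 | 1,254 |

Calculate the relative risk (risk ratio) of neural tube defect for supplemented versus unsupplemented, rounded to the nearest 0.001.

0.341

Cells: a = 41, b = 1557, c = 102, d = 1254.
Risk in exposed = 41/1598 = 0.02566; risk in unexposed = 102/1356 = 0.07522.
RR = 0.02566 / 0.07522 = 0.34109
The risk is 66% lower among the exposed than among the unexposed.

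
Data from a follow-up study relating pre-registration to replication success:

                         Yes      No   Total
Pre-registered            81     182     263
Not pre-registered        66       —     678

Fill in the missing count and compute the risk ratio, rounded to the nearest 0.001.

The missing cell is in the unexposed row: 678 − 66 = 612.
So a = 81, b = 182, c = 66, d = 612.
RR = [a/(a+b)] / [c/(c+d)] = (81/263) / (66/678) = 0.30798/0.09735 = 3.16384

3.164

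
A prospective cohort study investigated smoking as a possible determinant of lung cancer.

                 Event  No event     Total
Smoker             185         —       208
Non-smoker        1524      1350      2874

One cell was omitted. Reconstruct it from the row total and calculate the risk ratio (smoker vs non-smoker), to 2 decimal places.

1.68

The missing cell is in the exposed row: 208 − 185 = 23.
So a = 185, b = 23, c = 1524, d = 1350.
RR = [a/(a+b)] / [c/(c+d)] = (185/208) / (1524/2874) = 0.88942/0.53027 = 1.67730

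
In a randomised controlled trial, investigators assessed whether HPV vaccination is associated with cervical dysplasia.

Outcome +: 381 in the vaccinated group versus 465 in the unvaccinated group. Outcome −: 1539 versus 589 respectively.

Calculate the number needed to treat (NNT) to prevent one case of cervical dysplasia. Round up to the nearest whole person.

5

Risk in treated group = 381/1920 = 0.19844; risk in control = 465/1054 = 0.44118.
Absolute risk reduction = 0.44118 − 0.19844 = 0.24274
NNT = 1 / ARR = 1 / 0.24274 = 4.120 → round up → 5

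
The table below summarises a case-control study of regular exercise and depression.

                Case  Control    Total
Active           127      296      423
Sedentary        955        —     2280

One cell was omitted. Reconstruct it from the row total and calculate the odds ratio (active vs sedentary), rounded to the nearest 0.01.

The missing cell is in the unexposed row: 2280 − 955 = 1325.
So a = 127, b = 296, c = 955, d = 1325.
OR = (a·d)/(b·c) = (127 × 1325) / (296 × 955) = 168275 / 282680 = 0.59528

0.60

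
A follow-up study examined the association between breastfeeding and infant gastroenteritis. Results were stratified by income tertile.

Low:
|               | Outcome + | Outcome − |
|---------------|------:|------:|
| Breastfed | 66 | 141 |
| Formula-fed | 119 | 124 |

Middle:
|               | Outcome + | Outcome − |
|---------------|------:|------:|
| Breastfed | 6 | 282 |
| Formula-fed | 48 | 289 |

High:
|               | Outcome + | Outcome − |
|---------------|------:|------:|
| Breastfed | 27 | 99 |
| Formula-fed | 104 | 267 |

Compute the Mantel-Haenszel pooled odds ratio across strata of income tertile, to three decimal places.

OR_MH = Σ(aᵢdᵢ/nᵢ) / Σ(bᵢcᵢ/nᵢ), where nᵢ is the stratum total.
Stratum 1 (Low): n = 450; a·d/n = 66·124/450 = 18.1867; b·c/n = 141·119/450 = 37.2867
Stratum 2 (Middle): n = 625; a·d/n = 6·289/625 = 2.7744; b·c/n = 282·48/625 = 21.6576
Stratum 3 (High): n = 497; a·d/n = 27·267/497 = 14.5050; b·c/n = 99·104/497 = 20.7163
OR_MH = (18.1867 + 2.7744 + 14.5050) / (37.2867 + 21.6576 + 20.7163) = 35.4661 / 79.6606 = 0.44522

0.445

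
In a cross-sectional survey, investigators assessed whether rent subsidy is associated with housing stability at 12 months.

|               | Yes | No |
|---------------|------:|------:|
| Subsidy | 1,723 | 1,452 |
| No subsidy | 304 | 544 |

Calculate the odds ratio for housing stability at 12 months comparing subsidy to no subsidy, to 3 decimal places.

Cells: a = 1723, b = 1452, c = 304, d = 544.
OR = (a·d)/(b·c) = (1723 × 544) / (1452 × 304) = 937312 / 441408 = 2.12346
The odds of housing stability at 12 months are about 2.12 times as high in the subsidy group.

2.123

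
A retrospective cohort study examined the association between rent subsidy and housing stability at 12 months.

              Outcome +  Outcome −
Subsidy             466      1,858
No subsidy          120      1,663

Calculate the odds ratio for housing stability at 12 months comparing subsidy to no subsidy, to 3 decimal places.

Cells: a = 466, b = 1858, c = 120, d = 1663.
OR = (a·d)/(b·c) = (466 × 1663) / (1858 × 120) = 774958 / 222960 = 3.47577
The odds of housing stability at 12 months are about 3.48 times as high in the subsidy group.

3.476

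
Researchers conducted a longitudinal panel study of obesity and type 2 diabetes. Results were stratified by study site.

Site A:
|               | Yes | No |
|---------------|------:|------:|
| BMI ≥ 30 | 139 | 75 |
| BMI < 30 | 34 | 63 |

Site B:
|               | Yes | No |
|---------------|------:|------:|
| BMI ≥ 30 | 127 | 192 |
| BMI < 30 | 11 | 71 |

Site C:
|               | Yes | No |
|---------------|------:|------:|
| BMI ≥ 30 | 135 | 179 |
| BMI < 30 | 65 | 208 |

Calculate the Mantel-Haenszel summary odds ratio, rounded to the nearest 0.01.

OR_MH = Σ(aᵢdᵢ/nᵢ) / Σ(bᵢcᵢ/nᵢ), where nᵢ is the stratum total.
Stratum 1 (Site A): n = 311; a·d/n = 139·63/311 = 28.1576; b·c/n = 75·34/311 = 8.1994
Stratum 2 (Site B): n = 401; a·d/n = 127·71/401 = 22.4863; b·c/n = 192·11/401 = 5.2668
Stratum 3 (Site C): n = 587; a·d/n = 135·208/587 = 47.8365; b·c/n = 179·65/587 = 19.8211
OR_MH = (28.1576 + 22.4863 + 47.8365) / (8.1994 + 5.2668 + 19.8211) = 98.4803 / 33.2873 = 2.95849

2.96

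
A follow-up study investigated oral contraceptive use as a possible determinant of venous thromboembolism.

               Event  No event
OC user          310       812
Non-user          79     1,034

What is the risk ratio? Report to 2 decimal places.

3.89

Cells: a = 310, b = 812, c = 79, d = 1034.
Risk in exposed = 310/1122 = 0.27629; risk in unexposed = 79/1113 = 0.07098.
RR = 0.27629 / 0.07098 = 3.89257
The risk among the exposed is 3.89 times that among the unexposed.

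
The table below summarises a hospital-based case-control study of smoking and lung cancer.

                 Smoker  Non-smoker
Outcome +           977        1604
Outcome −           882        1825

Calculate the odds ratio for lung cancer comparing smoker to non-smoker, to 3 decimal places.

1.260

Reading the table with exposure as columns: a = 977 (Smoker, case), b = 882 (Smoker, non-case), c = 1604 (Non-smoker, case), d = 1825.
OR = (a·d)/(b·c) = (977 × 1825) / (882 × 1604) = 1783025 / 1414728 = 1.26033
The odds of lung cancer are about 1.26 times as high in the smoker group.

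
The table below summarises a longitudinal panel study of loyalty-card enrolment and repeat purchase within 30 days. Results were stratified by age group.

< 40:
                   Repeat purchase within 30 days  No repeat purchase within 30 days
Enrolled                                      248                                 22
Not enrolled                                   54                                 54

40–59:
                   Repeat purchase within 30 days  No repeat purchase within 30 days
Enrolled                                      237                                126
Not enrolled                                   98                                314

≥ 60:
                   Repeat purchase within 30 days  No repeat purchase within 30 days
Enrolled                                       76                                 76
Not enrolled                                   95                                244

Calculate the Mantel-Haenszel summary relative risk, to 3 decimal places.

RR_MH = Σ(aᵢ·n₀ᵢ/nᵢ) / Σ(cᵢ·n₁ᵢ/nᵢ), with n₁ᵢ = aᵢ+bᵢ (exposed), n₀ᵢ = cᵢ+dᵢ (unexposed), nᵢ = n₁ᵢ+n₀ᵢ.
Stratum 1 (< 40): n₁ = 270, n₀ = 108, n = 378; a·n₀/n = 248·108/378 = 70.8571; c·n₁/n = 54·270/378 = 38.5714
Stratum 2 (40–59): n₁ = 363, n₀ = 412, n = 775; a·n₀/n = 237·412/775 = 125.9923; c·n₁/n = 98·363/775 = 45.9019
Stratum 3 (≥ 60): n₁ = 152, n₀ = 339, n = 491; a·n₀/n = 76·339/491 = 52.4725; c·n₁/n = 95·152/491 = 29.4094
RR_MH = (70.8571 + 125.9923 + 52.4725) / (38.5714 + 45.9019 + 29.4094) = 249.3219 / 113.8827 = 2.18929

2.189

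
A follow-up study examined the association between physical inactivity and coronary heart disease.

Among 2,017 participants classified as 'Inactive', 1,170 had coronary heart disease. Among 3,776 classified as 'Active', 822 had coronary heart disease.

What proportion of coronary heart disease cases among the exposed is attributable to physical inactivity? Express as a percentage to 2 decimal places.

From the description: a = 1170, b = 847, c = 822, d = 2954.
Risk in exposed = 1170/2017 = 0.58007; risk in unexposed = 822/3776 = 0.21769.
RR = 0.58007/0.21769 = 2.66465
AR% = (RR − 1)/RR × 100 = (2.66465 − 1)/2.66465 × 100 = 62.4716%

62.47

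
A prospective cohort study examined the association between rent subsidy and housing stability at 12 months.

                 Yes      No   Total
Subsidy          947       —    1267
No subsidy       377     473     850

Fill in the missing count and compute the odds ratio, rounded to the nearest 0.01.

3.71

The missing cell is in the exposed row: 1267 − 947 = 320.
So a = 947, b = 320, c = 377, d = 473.
OR = (a·d)/(b·c) = (947 × 473) / (320 × 377) = 447931 / 120640 = 3.71296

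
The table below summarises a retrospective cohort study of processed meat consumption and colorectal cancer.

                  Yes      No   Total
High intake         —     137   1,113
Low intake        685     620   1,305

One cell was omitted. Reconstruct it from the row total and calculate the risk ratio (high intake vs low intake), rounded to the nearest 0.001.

1.671

The missing cell is in the exposed row: 1113 − 137 = 976.
So a = 976, b = 137, c = 685, d = 620.
RR = [a/(a+b)] / [c/(c+d)] = (976/1113) / (685/1305) = 0.87691/0.52490 = 1.67061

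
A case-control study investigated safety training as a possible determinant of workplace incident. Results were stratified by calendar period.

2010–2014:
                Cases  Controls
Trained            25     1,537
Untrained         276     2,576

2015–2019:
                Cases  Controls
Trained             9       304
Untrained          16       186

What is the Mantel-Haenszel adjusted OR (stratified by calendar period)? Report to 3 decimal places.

OR_MH = Σ(aᵢdᵢ/nᵢ) / Σ(bᵢcᵢ/nᵢ), where nᵢ is the stratum total.
Stratum 1 (2010–2014): n = 4414; a·d/n = 25·2576/4414 = 14.5899; b·c/n = 1537·276/4414 = 96.1060
Stratum 2 (2015–2019): n = 515; a·d/n = 9·186/515 = 3.2505; b·c/n = 304·16/515 = 9.4447
OR_MH = (14.5899 + 3.2505) / (96.1060 + 9.4447) = 17.8404 / 105.5507 = 0.16902

0.169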